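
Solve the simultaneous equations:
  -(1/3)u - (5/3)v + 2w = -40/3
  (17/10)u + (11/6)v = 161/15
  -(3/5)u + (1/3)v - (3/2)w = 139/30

infinitely many solutions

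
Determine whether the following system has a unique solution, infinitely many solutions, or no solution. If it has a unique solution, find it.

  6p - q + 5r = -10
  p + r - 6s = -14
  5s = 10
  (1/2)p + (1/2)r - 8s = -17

infinitely many solutions

Row-reduce:
R1 ← R1 / (6).
R2 ← R2 − 1·R1.
R4 ← R4 − 1/2·R1.
R2 ← R2 / (1/6).
R1 ← R1 + 1/6·R2.
R4 ← R4 − 1/12·R2.
R3 ← R3 / (5).
R1 ← R1 + 6·R3.
R2 ← R2 + 36·R3.
R4 ← R4 + 5·R3.
Rank is 3 with 4 unknowns, leaving r free.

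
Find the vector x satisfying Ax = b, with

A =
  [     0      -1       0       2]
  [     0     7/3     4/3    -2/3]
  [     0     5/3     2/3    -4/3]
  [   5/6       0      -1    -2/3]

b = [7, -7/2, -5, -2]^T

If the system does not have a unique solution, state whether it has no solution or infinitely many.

no solution

Row-reduce:
Swap R1 and R4.
R1 ← R1 / (5/6).
R2 ← R2 / (7/3).
R3 ← R3 − 5/3·R2.
R4 ← R4 + 1·R2.
R3 ← R3 / (-2/7).
R1 ← R1 + 6/5·R3.
R2 ← R2 − 4/7·R3.
R4 ← R4 − 4/7·R3.
Row 4 reduces to 0 = 1/2, a contradiction. The system is inconsistent.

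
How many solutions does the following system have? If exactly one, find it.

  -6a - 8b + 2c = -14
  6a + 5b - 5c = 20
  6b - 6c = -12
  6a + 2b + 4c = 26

a = 5, b = -2, c = 0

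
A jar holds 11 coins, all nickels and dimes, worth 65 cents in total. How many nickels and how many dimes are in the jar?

nickels: 9, dimes: 2

Let n = nickels, d = dimes.
  n + d = 11
  5n + 10d = 65
From equation 1: n = 11 − d.
Substitute into equation 2 and solve: d = 2.
Then n = 9.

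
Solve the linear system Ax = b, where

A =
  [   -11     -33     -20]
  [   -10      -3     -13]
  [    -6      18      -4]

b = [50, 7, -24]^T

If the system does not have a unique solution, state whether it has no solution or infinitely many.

infinitely many solutions

Row-reduce:
R1 ← R1 / (-11).
R2 ← R2 + 10·R1.
R3 ← R3 + 6·R1.
R2 ← R2 / (27).
R1 ← R1 − 3·R2.
R3 ← R3 − 36·R2.
Rank is 2 with 3 unknowns, leaving x_3 free.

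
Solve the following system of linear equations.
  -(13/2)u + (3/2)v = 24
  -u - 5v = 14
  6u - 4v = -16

Row-reduce:
R1 ← R1 / (-13/2).
R2 ← R2 + 1·R1.
R3 ← R3 − 6·R1.
R2 ← R2 / (-68/13).
R1 ← R1 + 3/13·R2.
R3 ← R3 + 34/13·R2.
Row 3 reduces to 0 = 1, a contradiction. The system is inconsistent.

no solution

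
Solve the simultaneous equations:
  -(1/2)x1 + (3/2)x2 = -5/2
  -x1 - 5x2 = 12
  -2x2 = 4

Row-reduce:
R1 ← R1 / (-1/2).
R2 ← R2 + 1·R1.
R2 ← R2 / (-8).
R1 ← R1 + 3·R2.
R3 ← R3 + 2·R2.
Row 3 reduces to 0 = -1/4, a contradiction. The system is inconsistent.

no solution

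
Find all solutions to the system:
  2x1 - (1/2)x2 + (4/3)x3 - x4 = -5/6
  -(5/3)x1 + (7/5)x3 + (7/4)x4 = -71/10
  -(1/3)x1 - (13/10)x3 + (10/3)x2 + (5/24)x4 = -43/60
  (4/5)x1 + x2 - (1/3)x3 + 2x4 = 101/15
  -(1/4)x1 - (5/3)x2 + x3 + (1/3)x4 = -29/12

Row-reduce:
R1 ← R1 / (2).
R2 ← R2 + 5/3·R1.
R3 ← R3 + 1/3·R1.
R4 ← R4 − 4/5·R1.
R5 ← R5 + 1/4·R1.
R2 ← R2 / (-5/12).
R1 ← R1 + 1/4·R2.
R3 ← R3 − 13/4·R2.
R4 ← R4 − 6/5·R2.
R5 ← R5 + 83/48·R2.
R3 ← R3 / (8329/450).
R1 ← R1 + 21/25·R3.
R2 ← R2 + 452/75·R3.
R4 ← R4 − 2387/375·R3.
R5 ← R5 + 8329/900·R3.
R4 ← R4 / (427567/166580).
R1 ← R1 + 6027/8329·R4.
R2 ← R2 − 1180/8329·R4.
R3 ← R3 − 12945/33316·R4.
Row 5 reduces to 0 = -1, a contradiction. The system is inconsistent.

no solution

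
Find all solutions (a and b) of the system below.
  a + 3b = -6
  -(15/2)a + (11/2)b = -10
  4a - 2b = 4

Row-reduce:
R2 ← R2 + 15/2·R1.
R3 ← R3 − 4·R1.
R2 ← R2 / (28).
R1 ← R1 − 3·R2.
R3 ← R3 + 14·R2.
Row 3 reduces to 0 = 1/2, a contradiction. The system is inconsistent.

no solution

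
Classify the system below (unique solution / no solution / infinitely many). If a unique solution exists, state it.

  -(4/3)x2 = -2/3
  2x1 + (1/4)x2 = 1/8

x1 = 0, x2 = 1/2

Row-reduce the augmented matrix:
Swap R1 and R2.
R1 ← R1 / (2).
R2 ← R2 / (-4/3).
R1 ← R1 − 1/8·R2.
Reading off the reduced rows gives x1 = 0, x2 = 1/2.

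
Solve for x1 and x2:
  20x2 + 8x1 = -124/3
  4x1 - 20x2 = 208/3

Row-reduce the augmented matrix:
R1 ← R1 / (8).
R2 ← R2 − 4·R1.
R2 ← R2 / (-30).
R1 ← R1 − 5/2·R2.
Reading off the reduced rows gives x1 = 7/3, x2 = -3.

x1 = 7/3, x2 = -3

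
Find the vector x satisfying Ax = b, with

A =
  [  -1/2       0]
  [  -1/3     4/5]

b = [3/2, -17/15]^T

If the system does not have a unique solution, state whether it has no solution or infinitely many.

Row-reduce the augmented matrix:
R1 ← R1 / (-1/2).
R2 ← R2 + 1/3·R1.
R2 ← R2 / (4/5).
Reading off the reduced rows gives x_1 = -3, x_2 = -8/3.

x_1 = -3, x_2 = -8/3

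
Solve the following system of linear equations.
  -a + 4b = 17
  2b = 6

Row-reduce the augmented matrix:
R1 ← R1 / (-1).
R2 ← R2 / (2).
R1 ← R1 + 4·R2.
Reading off the reduced rows gives a = -5, b = 3.

a = -5, b = 3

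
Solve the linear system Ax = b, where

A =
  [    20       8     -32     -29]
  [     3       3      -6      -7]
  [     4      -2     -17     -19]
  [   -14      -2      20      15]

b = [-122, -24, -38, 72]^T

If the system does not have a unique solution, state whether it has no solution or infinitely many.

Row-reduce:
R1 ← R1 / (20).
R2 ← R2 − 3·R1.
R3 ← R3 − 4·R1.
R4 ← R4 + 14·R1.
R2 ← R2 / (9/5).
R1 ← R1 − 2/5·R2.
R3 ← R3 + 18/5·R2.
R4 ← R4 − 18/5·R2.
R3 ← R3 / (-13).
R1 ← R1 + 4/3·R3.
R2 ← R2 + 2/3·R3.
Row 4 reduces to 0 = -2, a contradiction. The system is inconsistent.

no solution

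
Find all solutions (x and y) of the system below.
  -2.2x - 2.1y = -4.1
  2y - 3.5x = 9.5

Row-reduce the augmented matrix:
R1 ← R1 / (-11/5).
R2 ← R2 + 7/2·R1.
R2 ← R2 / (235/44).
R1 ← R1 − 21/22·R2.
Reading off the reduced rows gives x = -1, y = 3.

x = -1, y = 3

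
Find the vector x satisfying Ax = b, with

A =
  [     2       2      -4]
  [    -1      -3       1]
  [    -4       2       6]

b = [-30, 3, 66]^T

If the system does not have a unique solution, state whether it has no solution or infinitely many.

x_1 = -6, x_2 = 3, x_3 = 6

Row-reduce the augmented matrix:
R1 ← R1 / (2).
R2 ← R2 + 1·R1.
R3 ← R3 + 4·R1.
R2 ← R2 / (-2).
R1 ← R1 − 1·R2.
R3 ← R3 − 6·R2.
R3 ← R3 / (-5).
R1 ← R1 + 5/2·R3.
R2 ← R2 − 1/2·R3.
Reading off the reduced rows gives x_1 = -6, x_2 = 3, x_3 = 6.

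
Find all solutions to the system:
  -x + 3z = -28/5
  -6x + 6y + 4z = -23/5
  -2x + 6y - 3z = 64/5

x = 13/5, y = 5/2, z = -1

Row-reduce the augmented matrix:
R1 ← R1 / (-1).
R2 ← R2 + 6·R1.
R3 ← R3 + 2·R1.
R2 ← R2 / (6).
R3 ← R3 − 6·R2.
R3 ← R3 / (5).
R1 ← R1 + 3·R3.
R2 ← R2 + 7/3·R3.
Reading off the reduced rows gives x = 13/5, y = 5/2, z = -1.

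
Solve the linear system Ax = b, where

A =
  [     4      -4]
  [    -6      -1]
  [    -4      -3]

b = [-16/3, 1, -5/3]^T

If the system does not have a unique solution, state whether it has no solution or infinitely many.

x_1 = -1/3, x_2 = 1

Row-reduce the augmented matrix:
R1 ← R1 / (4).
R2 ← R2 + 6·R1.
R3 ← R3 + 4·R1.
R2 ← R2 / (-7).
R1 ← R1 + 1·R2.
R3 ← R3 + 7·R2.
R3 reduces to 0 = 0, so the extra equation is consistent.
Reading off the reduced rows gives x_1 = -1/3, x_2 = 1.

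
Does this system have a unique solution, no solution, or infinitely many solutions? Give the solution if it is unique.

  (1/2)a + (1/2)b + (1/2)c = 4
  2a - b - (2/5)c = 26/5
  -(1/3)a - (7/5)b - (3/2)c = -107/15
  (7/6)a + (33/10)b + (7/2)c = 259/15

no solution

Row-reduce:
R1 ← R1 / (1/2).
R2 ← R2 − 2·R1.
R3 ← R3 + 1/3·R1.
R4 ← R4 − 7/6·R1.
R2 ← R2 / (-3).
R1 ← R1 − 1·R2.
R3 ← R3 + 16/15·R2.
R4 ← R4 − 32/15·R2.
R3 ← R3 / (-47/150).
R1 ← R1 − 1/5·R3.
R2 ← R2 − 4/5·R3.
R4 ← R4 − 47/75·R3.
Row 4 reduces to 0 = -1, a contradiction. The system is inconsistent.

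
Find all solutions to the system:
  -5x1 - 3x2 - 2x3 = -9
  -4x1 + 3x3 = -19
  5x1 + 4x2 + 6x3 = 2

x1 = 4, x2 = -3, x3 = -1

Row-reduce the augmented matrix:
R1 ← R1 / (-5).
R2 ← R2 + 4·R1.
R3 ← R3 − 5·R1.
R2 ← R2 / (12/5).
R1 ← R1 − 3/5·R2.
R3 ← R3 − 1·R2.
R3 ← R3 / (25/12).
R1 ← R1 + 3/4·R3.
R2 ← R2 − 23/12·R3.
Reading off the reduced rows gives x1 = 4, x2 = -3, x3 = -1.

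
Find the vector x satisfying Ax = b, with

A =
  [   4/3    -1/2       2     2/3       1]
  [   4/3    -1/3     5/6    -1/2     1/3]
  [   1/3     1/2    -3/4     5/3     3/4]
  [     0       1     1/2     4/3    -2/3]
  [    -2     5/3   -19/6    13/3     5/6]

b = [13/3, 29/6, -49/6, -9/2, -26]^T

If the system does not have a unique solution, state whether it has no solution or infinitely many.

infinitely many solutions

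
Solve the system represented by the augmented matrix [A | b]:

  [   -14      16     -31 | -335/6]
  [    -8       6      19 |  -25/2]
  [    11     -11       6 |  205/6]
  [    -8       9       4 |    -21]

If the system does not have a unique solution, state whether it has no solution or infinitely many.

x_1 = 5/2, x_2 = -1/3, x_3 = 1/2

Row-reduce the augmented matrix:
R1 ← R1 / (-14).
R2 ← R2 + 8·R1.
R3 ← R3 − 11·R1.
R4 ← R4 + 8·R1.
R2 ← R2 / (-22/7).
R1 ← R1 + 8/7·R2.
R3 ← R3 − 11/7·R2.
R4 ← R4 + 1/7·R2.
Swap R3 and R4.
R3 ← R3 / (441/22).
R1 ← R1 + 245/22·R3.
R2 ← R2 + 257/22·R3.
R4 reduces to 0 = 0, so the extra equation is consistent.
Reading off the reduced rows gives x_1 = 5/2, x_2 = -1/3, x_3 = 1/2.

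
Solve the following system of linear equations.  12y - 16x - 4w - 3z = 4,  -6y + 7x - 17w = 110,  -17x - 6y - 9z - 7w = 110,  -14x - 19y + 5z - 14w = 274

x = -4, y = -6, z = 4, w = -6

Row-reduce the augmented matrix:
R1 ← R1 / (-16).
R2 ← R2 − 7·R1.
R3 ← R3 + 17·R1.
R4 ← R4 + 14·R1.
R2 ← R2 / (-3/4).
R1 ← R1 + 3/4·R2.
R3 ← R3 + 75/4·R2.
R4 ← R4 + 59/2·R2.
R3 ← R3 / (27).
R1 ← R1 − 3/2·R3.
R2 ← R2 − 7/4·R3.
R4 ← R4 − 237/4·R3.
R4 ← R4 / (-5321/18).
R1 ← R1 + 62/9·R4.
R2 ← R2 + 281/54·R4.
R3 ← R3 − 466/27·R4.
Reading off the reduced rows gives x = -4, y = -6, z = 4, w = -6.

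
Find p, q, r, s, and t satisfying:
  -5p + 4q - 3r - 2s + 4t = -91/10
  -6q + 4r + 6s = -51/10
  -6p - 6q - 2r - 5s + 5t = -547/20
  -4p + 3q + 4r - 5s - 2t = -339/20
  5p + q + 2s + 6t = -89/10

p = 1, q = 3/5, r = -3, s = 7/4, t = -3

Row-reduce the augmented matrix:
R1 ← R1 / (-5).
R3 ← R3 + 6·R1.
R4 ← R4 + 4·R1.
R5 ← R5 − 5·R1.
R2 ← R2 / (-6).
R1 ← R1 + 4/5·R2.
R3 ← R3 + 54/5·R2.
R4 ← R4 + 1/5·R2.
R5 ← R5 − 5·R2.
R3 ← R3 / (-28/5).
R1 ← R1 − 1/15·R3.
R2 ← R2 + 2/3·R3.
R4 ← R4 − 94/15·R3.
R5 ← R5 − 1/3·R3.
R4 ← R4 / (-781/42).
R1 ← R1 + 47/84·R4.
R2 ← R2 − 25/42·R4.
R3 ← R3 − 67/28·R4.
R5 ← R5 − 353/84·R4.
R5 ← R5 / (631/71).
R1 ← R1 + 46/71·R5.
R2 ← R2 + 13/71·R5.
R3 ← R3 + 48/71·R5.
R4 ← R4 − 19/71·R5.
Reading off the reduced rows gives p = 1, q = 3/5, r = -3, s = 7/4, t = -3.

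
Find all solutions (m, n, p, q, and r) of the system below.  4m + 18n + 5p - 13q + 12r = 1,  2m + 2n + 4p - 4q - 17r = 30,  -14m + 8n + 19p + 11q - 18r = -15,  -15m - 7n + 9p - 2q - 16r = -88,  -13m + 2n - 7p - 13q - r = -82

Row-reduce the augmented matrix:
R1 ← R1 / (4).
R2 ← R2 − 2·R1.
R3 ← R3 + 14·R1.
R4 ← R4 + 15·R1.
R5 ← R5 + 13·R1.
R2 ← R2 / (-7).
R1 ← R1 − 9/2·R2.
R3 ← R3 − 71·R2.
R4 ← R4 − 121/2·R2.
R5 ← R5 − 121/2·R2.
R3 ← R3 / (362/7).
R1 ← R1 − 31/14·R3.
R2 ← R2 + 3/14·R3.
R4 ← R4 − 285/7·R3.
R5 ← R5 − 311/14·R3.
R4 ← R4 / (-3972/181).
R1 ← R1 + 453/362·R4.
R2 ← R2 + 143/362·R4.
R3 ← R3 + 32/181·R4.
R5 ← R5 + 10757/362·R4.
R5 ← R5 / (-254575/3972).
R1 ← R1 + 3361/1324·R5.
R2 ← R2 − 9965/3972·R5.
R3 ← R3 + 7957/1986·R5.
R4 ← R4 − 227/993·R5.
Reading off the reduced rows gives m = 5, n = 3, p = -2, q = 3, r = -2.

m = 5, n = 3, p = -2, q = 3, r = -2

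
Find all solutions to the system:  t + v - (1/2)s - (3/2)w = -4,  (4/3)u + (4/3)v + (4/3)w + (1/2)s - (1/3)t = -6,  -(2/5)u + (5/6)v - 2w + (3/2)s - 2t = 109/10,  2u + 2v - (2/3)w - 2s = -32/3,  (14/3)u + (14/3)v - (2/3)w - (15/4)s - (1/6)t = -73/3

infinitely many solutions

Row-reduce:
Swap R1 and R2.
R1 ← R1 / (4/3).
R3 ← R3 + 2/5·R1.
R4 ← R4 − 2·R1.
R5 ← R5 − 14/3·R1.
R1 ← R1 − 1·R2.
R3 ← R3 − 37/30·R2.
R3 ← R3 / (1/4).
R1 ← R1 − 5/2·R3.
R2 ← R2 + 3/2·R3.
R4 ← R4 + 8/3·R3.
R5 ← R5 + 16/3·R3.
R4 ← R4 / (3857/180).
R1 ← R1 + 523/24·R4.
R2 ← R2 − 131/10·R4.
R3 ← R3 − 136/15·R4.
R5 ← R5 − 3857/90·R4.
Rank is 4 with 5 unknowns, leaving t free.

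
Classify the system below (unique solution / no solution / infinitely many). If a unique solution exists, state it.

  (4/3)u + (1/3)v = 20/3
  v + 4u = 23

no solution

Row-reduce:
R1 ← R1 / (4/3).
R2 ← R2 − 4·R1.
Row 2 reduces to 0 = 3, a contradiction. The system is inconsistent.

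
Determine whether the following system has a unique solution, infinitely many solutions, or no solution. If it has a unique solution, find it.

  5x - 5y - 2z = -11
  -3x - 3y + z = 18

Row-reduce:
R1 ← R1 / (5).
R2 ← R2 + 3·R1.
R2 ← R2 / (-6).
R1 ← R1 + 1·R2.
Rank is 2 with 3 unknowns, leaving z free.

infinitely many solutions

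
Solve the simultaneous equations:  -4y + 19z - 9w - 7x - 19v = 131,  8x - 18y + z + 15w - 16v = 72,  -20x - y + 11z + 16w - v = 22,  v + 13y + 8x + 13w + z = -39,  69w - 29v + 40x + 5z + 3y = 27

Row-reduce:
R1 ← R1 / (-7).
R2 ← R2 − 8·R1.
R3 ← R3 + 20·R1.
R4 ← R4 − 8·R1.
R5 ← R5 − 40·R1.
R2 ← R2 / (-158/7).
R1 ← R1 − 4/7·R2.
R3 ← R3 − 73/7·R2.
R4 ← R4 − 59/7·R2.
R5 ← R5 + 139/7·R2.
R3 ← R3 / (-5181/158).
R1 ← R1 + 169/79·R3.
R2 ← R2 + 159/158·R3.
R4 ← R4 − 4929/158·R3.
R5 ← R5 − 14787/158·R3.
R4 ← R4 / (79843/1727).
R1 ← R1 + 7556/5181·R4.
R2 ← R2 + 2687/1727·R4.
R3 ← R3 + 6935/5181·R4.
R5 ← R5 − 239529/1727·R4.
Rank is 4 with 5 unknowns, leaving v free.

infinitely many solutions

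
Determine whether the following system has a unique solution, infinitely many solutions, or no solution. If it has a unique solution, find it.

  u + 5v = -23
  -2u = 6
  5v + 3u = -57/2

Row-reduce:
R2 ← R2 + 2·R1.
R3 ← R3 − 3·R1.
R2 ← R2 / (10).
R1 ← R1 − 5·R2.
R3 ← R3 + 10·R2.
Row 3 reduces to 0 = 1/2, a contradiction. The system is inconsistent.

no solution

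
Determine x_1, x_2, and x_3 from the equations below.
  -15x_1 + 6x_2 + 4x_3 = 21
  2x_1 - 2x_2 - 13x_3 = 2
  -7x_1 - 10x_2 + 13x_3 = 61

x_1 = -3, x_2 = -4, x_3 = 0

Row-reduce the augmented matrix:
R1 ← R1 / (-15).
R2 ← R2 − 2·R1.
R3 ← R3 + 7·R1.
R2 ← R2 / (-6/5).
R1 ← R1 + 2/5·R2.
R3 ← R3 + 64/5·R2.
R3 ← R3 / (1297/9).
R1 ← R1 − 35/9·R3.
R2 ← R2 − 187/18·R3.
Reading off the reduced rows gives x_1 = -3, x_2 = -4, x_3 = 0.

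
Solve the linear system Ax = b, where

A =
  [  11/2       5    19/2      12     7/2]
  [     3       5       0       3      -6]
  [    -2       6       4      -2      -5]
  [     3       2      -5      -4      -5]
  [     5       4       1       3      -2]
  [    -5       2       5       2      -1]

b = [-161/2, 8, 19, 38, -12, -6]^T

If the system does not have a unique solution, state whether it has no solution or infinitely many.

Row-reduce:
R1 ← R1 / (11/2).
R2 ← R2 − 3·R1.
R3 ← R3 + 2·R1.
R4 ← R4 − 3·R1.
R5 ← R5 − 5·R1.
R6 ← R6 + 5·R1.
R2 ← R2 / (25/11).
R1 ← R1 − 10/11·R2.
R3 ← R3 − 86/11·R2.
R4 ← R4 + 8/11·R2.
R5 ← R5 + 6/11·R2.
R6 ← R6 − 72/11·R2.
R3 ← R3 / (632/25).
R1 ← R1 − 19/5·R3.
R2 ← R2 + 57/25·R3.
R4 ← R4 + 296/25·R3.
R5 ← R5 + 222/25·R3.
R6 ← R6 − 714/25·R3.
R4 ← R4 / (-384/79).
R1 ← R1 − 223/158·R4.
R2 ← R2 + 39/158·R4.
R3 ← R3 − 91/158·R4.
R5 ← R5 + 288/79·R4.
R6 ← R6 − 527/79·R4.
Swap R5 and R6.
R5 ← R5 / (73/128).
R1 ← R1 − 185/256·R5.
R2 ← R2 + 369/256·R5.
R3 ← R3 − 285/256·R5.
R4 ← R4 + 41/128·R5.
Row 6 reduces to 0 = -1/4, a contradiction. The system is inconsistent.

no solution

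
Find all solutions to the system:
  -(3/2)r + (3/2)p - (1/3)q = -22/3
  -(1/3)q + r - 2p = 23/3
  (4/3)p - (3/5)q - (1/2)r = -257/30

p = -5, q = 4, r = -1

Row-reduce the augmented matrix:
R1 ← R1 / (3/2).
R2 ← R2 + 2·R1.
R3 ← R3 − 4/3·R1.
R2 ← R2 / (-7/9).
R1 ← R1 + 2/9·R2.
R3 ← R3 + 41/135·R2.
R3 ← R3 / (257/210).
R1 ← R1 + 5/7·R3.
R2 ← R2 − 9/7·R3.
Reading off the reduced rows gives p = -5, q = 4, r = -1.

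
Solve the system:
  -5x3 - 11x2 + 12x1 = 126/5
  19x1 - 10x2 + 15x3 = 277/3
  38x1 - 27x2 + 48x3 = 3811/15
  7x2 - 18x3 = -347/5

x1 = 4/3, x2 = -11/5, x3 = 3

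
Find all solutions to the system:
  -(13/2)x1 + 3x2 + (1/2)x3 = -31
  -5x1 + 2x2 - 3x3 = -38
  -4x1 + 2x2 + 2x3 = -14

no solution

Row-reduce:
R1 ← R1 / (-13/2).
R2 ← R2 + 5·R1.
R3 ← R3 + 4·R1.
R2 ← R2 / (-4/13).
R1 ← R1 + 6/13·R2.
R3 ← R3 − 2/13·R2.
Row 3 reduces to 0 = -2, a contradiction. The system is inconsistent.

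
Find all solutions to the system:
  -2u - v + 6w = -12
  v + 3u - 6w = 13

infinitely many solutions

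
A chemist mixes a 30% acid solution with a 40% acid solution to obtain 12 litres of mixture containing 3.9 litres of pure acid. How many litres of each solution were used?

Let a = litres of solution A, b = litres of solution B.
  a + b = 12
  (3/10)a + (2/5)b = 39/10
From equation 1: a = 12 − b.
Substitute into equation 2 and solve: b = 3.
Then a = 9.

litres of solution A: 9, litres of solution B: 3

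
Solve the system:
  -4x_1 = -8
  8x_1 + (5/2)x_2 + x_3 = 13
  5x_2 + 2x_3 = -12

no solution

Row-reduce:
R1 ← R1 / (-4).
R2 ← R2 − 8·R1.
R2 ← R2 / (5/2).
R3 ← R3 − 5·R2.
Row 3 reduces to 0 = -6, a contradiction. The system is inconsistent.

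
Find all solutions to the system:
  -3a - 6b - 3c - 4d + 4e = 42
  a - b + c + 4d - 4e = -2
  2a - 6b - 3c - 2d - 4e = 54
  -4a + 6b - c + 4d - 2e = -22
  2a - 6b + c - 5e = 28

Row-reduce the augmented matrix:
R1 ← R1 / (-3).
R2 ← R2 − 1·R1.
R3 ← R3 − 2·R1.
R4 ← R4 + 4·R1.
R5 ← R5 − 2·R1.
R2 ← R2 / (-3).
R1 ← R1 − 2·R2.
R3 ← R3 + 10·R2.
R4 ← R4 − 14·R2.
R5 ← R5 + 10·R2.
R3 ← R3 / (-5).
R1 ← R1 − 1·R3.
R4 ← R4 − 3·R3.
R5 ← R5 + 1·R3.
R4 ← R4 / (614/45).
R1 ← R1 − 2/5·R4.
R2 ← R2 + 8/9·R4.
R3 ← R3 − 122/45·R4.
R5 ← R5 + 398/45·R4.
R5 ← R5 / (-1485/307).
R1 ← R1 + 354/307·R5.
R2 ← R2 + 32/307·R5.
R3 ← R3 − 466/307·R5.
R4 ← R4 + 343/307·R5.
Reading off the reduced rows gives a = 0, b = -4, c = -6, d = -2, e = -2.

a = 0, b = -4, c = -6, d = -2, e = -2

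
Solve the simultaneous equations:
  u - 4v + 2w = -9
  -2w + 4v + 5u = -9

Row-reduce:
R2 ← R2 − 5·R1.
R2 ← R2 / (24).
R1 ← R1 + 4·R2.
Rank is 2 with 3 unknowns, leaving w free.

infinitely many solutions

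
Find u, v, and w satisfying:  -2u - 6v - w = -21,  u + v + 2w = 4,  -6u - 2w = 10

u = -2, v = 4, w = 1

Row-reduce the augmented matrix:
R1 ← R1 / (-2).
R2 ← R2 − 1·R1.
R3 ← R3 + 6·R1.
R2 ← R2 / (-2).
R1 ← R1 − 3·R2.
R3 ← R3 − 18·R2.
R3 ← R3 / (29/2).
R1 ← R1 − 11/4·R3.
R2 ← R2 + 3/4·R3.
Reading off the reduced rows gives u = -2, v = 4, w = 1.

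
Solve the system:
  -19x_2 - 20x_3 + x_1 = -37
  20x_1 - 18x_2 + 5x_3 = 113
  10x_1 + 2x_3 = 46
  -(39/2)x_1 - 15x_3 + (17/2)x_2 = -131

no solution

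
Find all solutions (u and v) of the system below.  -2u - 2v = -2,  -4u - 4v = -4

infinitely many solutions

Row-reduce:
R1 ← R1 / (-2).
R2 ← R2 + 4·R1.
Rank is 1 with 2 unknowns, leaving v free.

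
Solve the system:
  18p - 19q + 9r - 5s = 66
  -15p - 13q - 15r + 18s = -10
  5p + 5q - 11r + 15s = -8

infinitely many solutions

Row-reduce:
R1 ← R1 / (18).
R2 ← R2 + 15·R1.
R3 ← R3 − 5·R1.
R2 ← R2 / (-173/6).
R1 ← R1 + 19/18·R2.
R3 ← R3 − 185/18·R2.
R3 ← R3 / (-2798/173).
R1 ← R1 − 134/173·R3.
R2 ← R2 − 45/173·R3.
Rank is 3 with 4 unknowns, leaving s free.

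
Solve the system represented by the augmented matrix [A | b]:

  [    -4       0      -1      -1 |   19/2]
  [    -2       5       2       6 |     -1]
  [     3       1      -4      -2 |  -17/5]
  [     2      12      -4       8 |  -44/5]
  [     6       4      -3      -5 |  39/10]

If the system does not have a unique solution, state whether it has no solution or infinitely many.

x_1 = -2, x_2 = 8/5, x_3 = 1, x_4 = -5/2

Row-reduce the augmented matrix:
R1 ← R1 / (-4).
R2 ← R2 + 2·R1.
R3 ← R3 − 3·R1.
R4 ← R4 − 2·R1.
R5 ← R5 − 6·R1.
R2 ← R2 / (5).
R3 ← R3 − 1·R2.
R4 ← R4 − 12·R2.
R5 ← R5 − 4·R2.
R3 ← R3 / (-21/4).
R1 ← R1 − 1/4·R3.
R2 ← R2 − 1/2·R3.
R4 ← R4 + 21/2·R3.
R5 ← R5 + 13/2·R3.
Swap R4 and R5.
R4 ← R4 / (-234/35).
R1 ← R1 − 2/35·R4.
R2 ← R2 − 32/35·R4.
R3 ← R3 − 27/35·R4.
R5 reduces to 0 = 0, so the extra equation is consistent.
Reading off the reduced rows gives x_1 = -2, x_2 = 8/5, x_3 = 1, x_4 = -5/2.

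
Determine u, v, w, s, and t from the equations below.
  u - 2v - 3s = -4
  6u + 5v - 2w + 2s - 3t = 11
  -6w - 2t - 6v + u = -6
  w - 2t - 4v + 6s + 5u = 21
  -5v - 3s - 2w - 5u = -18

u = 2, v = 0, w = 1, s = 2, t = 1

Row-reduce the augmented matrix:
R2 ← R2 − 6·R1.
R3 ← R3 − 1·R1.
R4 ← R4 − 5·R1.
R5 ← R5 + 5·R1.
R2 ← R2 / (17).
R1 ← R1 + 2·R2.
R3 ← R3 + 4·R2.
R4 ← R4 − 6·R2.
R5 ← R5 + 15·R2.
R3 ← R3 / (-110/17).
R1 ← R1 + 4/17·R3.
R2 ← R2 + 2/17·R3.
R4 ← R4 − 29/17·R3.
R5 ← R5 + 64/17·R3.
R4 ← R4 / (1757/110).
R1 ← R1 + 51/55·R4.
R2 ← R2 − 57/55·R4.
R3 ← R3 + 131/110·R4.
R5 ← R5 + 266/55·R4.
R5 ← R5 / (-395/251).
R1 ← R1 + 88/251·R5.
R2 ← R2 + 5/251·R5.
R3 ← R3 − 74/251·R5.
R4 ← R4 + 26/251·R5.
Reading off the reduced rows gives u = 2, v = 0, w = 1, s = 2, t = 1.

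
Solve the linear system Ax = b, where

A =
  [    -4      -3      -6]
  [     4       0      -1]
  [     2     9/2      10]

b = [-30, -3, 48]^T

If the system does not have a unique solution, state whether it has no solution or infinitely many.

infinitely many solutions

Row-reduce:
R1 ← R1 / (-4).
R2 ← R2 − 4·R1.
R3 ← R3 − 2·R1.
R2 ← R2 / (-3).
R1 ← R1 − 3/4·R2.
R3 ← R3 − 3·R2.
Rank is 2 with 3 unknowns, leaving x_3 free.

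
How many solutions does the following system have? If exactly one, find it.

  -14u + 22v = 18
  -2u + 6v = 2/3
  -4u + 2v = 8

Row-reduce the augmented matrix:
R1 ← R1 / (-14).
R2 ← R2 + 2·R1.
R3 ← R3 + 4·R1.
R2 ← R2 / (20/7).
R1 ← R1 + 11/7·R2.
R3 ← R3 + 30/7·R2.
R3 reduces to 0 = 0, so the extra equation is consistent.
Reading off the reduced rows gives u = -7/3, v = -2/3.

u = -7/3, v = -2/3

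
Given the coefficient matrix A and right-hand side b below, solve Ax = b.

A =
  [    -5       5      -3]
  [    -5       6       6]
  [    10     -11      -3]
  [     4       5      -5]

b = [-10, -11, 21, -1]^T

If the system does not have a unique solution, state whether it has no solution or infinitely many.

Row-reduce the augmented matrix:
R1 ← R1 / (-5).
R2 ← R2 + 5·R1.
R3 ← R3 − 10·R1.
R4 ← R4 − 4·R1.
R1 ← R1 + 1·R2.
R3 ← R3 + 1·R2.
R4 ← R4 − 9·R2.
Swap R3 and R4.
R3 ← R3 / (-442/5).
R1 ← R1 − 48/5·R3.
R2 ← R2 − 9·R3.
R4 reduces to 0 = 0, so the extra equation is consistent.
Reading off the reduced rows gives x_1 = 1, x_2 = -1, x_3 = 0.

x_1 = 1, x_2 = -1, x_3 = 0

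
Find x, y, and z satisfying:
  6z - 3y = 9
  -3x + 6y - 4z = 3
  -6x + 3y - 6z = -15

x = 1, y = 3, z = 3

Row-reduce the augmented matrix:
Swap R1 and R2.
R1 ← R1 / (-3).
R3 ← R3 + 6·R1.
R2 ← R2 / (-3).
R1 ← R1 + 2·R2.
R3 ← R3 + 9·R2.
R3 ← R3 / (-16).
R1 ← R1 + 8/3·R3.
R2 ← R2 + 2·R3.
Reading off the reduced rows gives x = 1, y = 3, z = 3.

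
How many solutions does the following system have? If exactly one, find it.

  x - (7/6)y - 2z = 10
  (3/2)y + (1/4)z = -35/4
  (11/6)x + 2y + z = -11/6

x = 5, y = -6, z = 1

Row-reduce the augmented matrix:
R3 ← R3 − 11/6·R1.
R2 ← R2 / (3/2).
R1 ← R1 + 7/6·R2.
R3 ← R3 − 149/36·R2.
R3 ← R3 / (859/216).
R1 ← R1 + 65/36·R3.
R2 ← R2 − 1/6·R3.
Reading off the reduced rows gives x = 5, y = -6, z = 1.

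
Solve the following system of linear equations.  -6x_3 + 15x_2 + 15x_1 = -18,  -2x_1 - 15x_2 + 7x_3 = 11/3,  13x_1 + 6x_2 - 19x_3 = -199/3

x_1 = -4/3, x_2 = 4/3, x_3 = 3

Row-reduce the augmented matrix:
R1 ← R1 / (15).
R2 ← R2 + 2·R1.
R3 ← R3 − 13·R1.
R2 ← R2 / (-13).
R1 ← R1 − 1·R2.
R3 ← R3 + 7·R2.
R3 ← R3 / (-1114/65).
R1 ← R1 − 1/13·R3.
R2 ← R2 + 31/65·R3.
Reading off the reduced rows gives x_1 = -4/3, x_2 = 4/3, x_3 = 3.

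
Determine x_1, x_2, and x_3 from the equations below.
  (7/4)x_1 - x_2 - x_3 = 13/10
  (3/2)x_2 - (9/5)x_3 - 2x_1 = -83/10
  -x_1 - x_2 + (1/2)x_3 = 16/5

Row-reduce the augmented matrix:
R1 ← R1 / (7/4).
R2 ← R2 + 2·R1.
R3 ← R3 + 1·R1.
R2 ← R2 / (5/14).
R1 ← R1 + 4/7·R2.
R3 ← R3 + 11/7·R2.
R3 ← R3 / (-651/50).
R1 ← R1 + 132/25·R3.
R2 ← R2 + 206/25·R3.
Reading off the reduced rows gives x_1 = 2/5, x_2 = -13/5, x_3 = 2.

x_1 = 2/5, x_2 = -13/5, x_3 = 2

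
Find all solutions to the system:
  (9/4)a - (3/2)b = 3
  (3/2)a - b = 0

Row-reduce:
R1 ← R1 / (9/4).
R2 ← R2 − 3/2·R1.
Row 2 reduces to 0 = -2, a contradiction. The system is inconsistent.

no solution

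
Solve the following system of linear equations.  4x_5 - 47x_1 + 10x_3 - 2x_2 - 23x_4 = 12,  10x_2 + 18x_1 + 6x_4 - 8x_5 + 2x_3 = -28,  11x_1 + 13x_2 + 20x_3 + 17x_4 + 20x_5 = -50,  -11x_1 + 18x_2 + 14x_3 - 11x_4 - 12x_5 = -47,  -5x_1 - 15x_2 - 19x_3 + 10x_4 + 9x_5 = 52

Row-reduce:
R1 ← R1 / (-47).
R2 ← R2 − 18·R1.
R3 ← R3 − 11·R1.
R4 ← R4 + 11·R1.
R5 ← R5 + 5·R1.
R2 ← R2 / (434/47).
R1 ← R1 − 2/47·R2.
R3 ← R3 − 589/47·R2.
R4 ← R4 − 868/47·R2.
R5 ← R5 + 695/47·R2.
R3 ← R3 / (101/7).
R1 ← R1 + 52/217·R3.
R2 ← R2 − 137/217·R3.
R5 ← R5 + 2328/217·R3.
Swap R4 and R5.
R4 ← R4 / (60807/3131).
R1 ← R1 − 2375/3131·R4.
R2 ← R2 + 3066/3131·R4.
R3 ← R3 − 108/101·R4.
Row 5 reduces to 0 = -3, a contradiction. The system is inconsistent.

no solution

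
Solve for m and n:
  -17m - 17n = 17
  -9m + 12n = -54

m = 2, n = -3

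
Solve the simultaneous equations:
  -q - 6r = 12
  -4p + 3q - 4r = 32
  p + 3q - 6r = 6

Row-reduce the augmented matrix:
Swap R1 and R2.
R1 ← R1 / (-4).
R3 ← R3 − 1·R1.
R2 ← R2 / (-1).
R1 ← R1 + 3/4·R2.
R3 ← R3 − 15/4·R2.
R3 ← R3 / (-59/2).
R1 ← R1 − 11/2·R3.
R2 ← R2 − 6·R3.
Reading off the reduced rows gives p = -6, q = 0, r = -2.

p = -6, q = 0, r = -2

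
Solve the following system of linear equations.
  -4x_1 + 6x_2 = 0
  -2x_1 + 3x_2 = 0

infinitely many solutions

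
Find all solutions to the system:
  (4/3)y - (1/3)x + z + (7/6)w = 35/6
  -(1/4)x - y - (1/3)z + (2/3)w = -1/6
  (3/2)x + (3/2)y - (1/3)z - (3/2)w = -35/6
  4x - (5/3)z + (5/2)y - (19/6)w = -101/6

no solution

Row-reduce:
R1 ← R1 / (-1/3).
R2 ← R2 + 1/4·R1.
R3 ← R3 − 3/2·R1.
R4 ← R4 − 4·R1.
R2 ← R2 / (-2).
R1 ← R1 + 4·R2.
R3 ← R3 − 15/2·R2.
R4 ← R4 − 37/2·R2.
R3 ← R3 / (5/48).
R1 ← R1 + 5/6·R3.
R2 ← R2 − 13/24·R3.
R4 ← R4 − 5/16·R3.
Row 4 reduces to 0 = 1, a contradiction. The system is inconsistent.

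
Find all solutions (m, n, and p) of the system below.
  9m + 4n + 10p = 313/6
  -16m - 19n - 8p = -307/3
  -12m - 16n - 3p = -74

Row-reduce the augmented matrix:
R1 ← R1 / (9).
R2 ← R2 + 16·R1.
R3 ← R3 + 12·R1.
R2 ← R2 / (-107/9).
R1 ← R1 − 4/9·R2.
R3 ← R3 + 32/3·R2.
R3 ← R3 / (167/107).
R1 ← R1 − 158/107·R3.
R2 ← R2 + 88/107·R3.
Reading off the reduced rows gives m = 3/2, n = 3, p = 8/3.

m = 3/2, n = 3, p = 8/3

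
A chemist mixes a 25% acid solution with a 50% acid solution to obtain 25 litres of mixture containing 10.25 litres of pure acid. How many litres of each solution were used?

litres of solution A: 9, litres of solution B: 16

Let a = litres of solution A, b = litres of solution B.
  a + b = 25
  (1/4)a + (1/2)b = 41/4
Row-reduce the augmented matrix:
R2 ← R2 − 1/4·R1.
R2 ← R2 / (1/4).
R1 ← R1 − 1·R2.
Reading off the reduced rows gives a = 9, b = 16.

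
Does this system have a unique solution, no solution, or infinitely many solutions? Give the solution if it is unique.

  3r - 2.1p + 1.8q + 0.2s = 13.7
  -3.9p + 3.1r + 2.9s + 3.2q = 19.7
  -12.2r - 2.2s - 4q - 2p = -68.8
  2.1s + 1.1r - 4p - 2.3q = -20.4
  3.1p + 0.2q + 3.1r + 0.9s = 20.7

p = 3, q = 6, r = 3, s = 1

Row-reduce the augmented matrix:
R1 ← R1 / (-21/10).
R2 ← R2 + 39/10·R1.
R3 ← R3 + 2·R1.
R4 ← R4 + 4·R1.
R5 ← R5 − 31/10·R1.
R2 ← R2 / (-1/7).
R1 ← R1 + 6/7·R2.
R3 ← R3 + 40/7·R2.
R4 ← R4 + 401/70·R2.
R5 ← R5 − 20/7·R2.
R3 ← R3 / (419/5).
R1 ← R1 − 67/5·R3.
R2 ← R2 − 173/10·R3.
R4 ← R4 − 9449/100·R3.
R5 ← R5 + 419/10·R3.
R4 ← R4 / (35749/2095).
R1 ← R1 − 540/419·R4.
R2 ← R2 − 4618/1257·R4.
R3 ← R3 + 1553/1257·R4.
R5 reduces to 0 = 0, so the extra equation is consistent.
Reading off the reduced rows gives p = 3, q = 6, r = 3, s = 1.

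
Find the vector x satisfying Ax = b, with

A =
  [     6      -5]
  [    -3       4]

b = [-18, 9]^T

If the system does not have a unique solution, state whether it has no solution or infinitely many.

x_1 = -3, x_2 = 0

Row-reduce the augmented matrix:
R1 ← R1 / (6).
R2 ← R2 + 3·R1.
R2 ← R2 / (3/2).
R1 ← R1 + 5/6·R2.
Reading off the reduced rows gives x_1 = -3, x_2 = 0.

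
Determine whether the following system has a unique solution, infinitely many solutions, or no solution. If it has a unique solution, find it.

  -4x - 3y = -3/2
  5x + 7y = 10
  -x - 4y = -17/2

Row-reduce the augmented matrix:
R1 ← R1 / (-4).
R2 ← R2 − 5·R1.
R3 ← R3 + 1·R1.
R2 ← R2 / (13/4).
R1 ← R1 − 3/4·R2.
R3 ← R3 + 13/4·R2.
R3 reduces to 0 = 0, so the extra equation is consistent.
Reading off the reduced rows gives x = -3/2, y = 5/2.

x = -3/2, y = 5/2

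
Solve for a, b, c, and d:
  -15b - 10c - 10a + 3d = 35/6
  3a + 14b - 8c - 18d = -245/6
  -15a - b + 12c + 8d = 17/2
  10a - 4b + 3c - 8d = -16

Row-reduce the augmented matrix:
R1 ← R1 / (-10).
R2 ← R2 − 3·R1.
R3 ← R3 + 15·R1.
R4 ← R4 − 10·R1.
R2 ← R2 / (19/2).
R1 ← R1 − 3/2·R2.
R3 ← R3 − 43/2·R2.
R4 ← R4 + 19·R2.
R3 ← R3 / (986/19).
R1 ← R1 − 52/19·R3.
R2 ← R2 + 22/19·R3.
R4 ← R4 + 29·R3.
R4 ← R4 / (-531/34).
R1 ← R1 − 86/493·R4.
R2 ← R2 + 2116/2465·R4.
R3 ← R3 − 4009/4930·R4.
Reading off the reduced rows gives a = 1/2, b = 0, c = -1/3, d = 5/2.

a = 1/2, b = 0, c = -1/3, d = 5/2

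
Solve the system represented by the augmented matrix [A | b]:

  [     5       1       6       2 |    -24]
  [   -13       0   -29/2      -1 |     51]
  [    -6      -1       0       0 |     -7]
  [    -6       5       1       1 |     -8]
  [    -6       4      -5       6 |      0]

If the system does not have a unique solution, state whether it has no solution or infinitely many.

Row-reduce:
R1 ← R1 / (5).
R2 ← R2 + 13·R1.
R3 ← R3 + 6·R1.
R4 ← R4 + 6·R1.
R5 ← R5 + 6·R1.
R2 ← R2 / (13/5).
R1 ← R1 − 1/5·R2.
R3 ← R3 − 1/5·R2.
R4 ← R4 − 31/5·R2.
R5 ← R5 − 26/5·R2.
R3 ← R3 / (185/26).
R1 ← R1 − 29/26·R3.
R2 ← R2 − 11/26·R3.
R4 ← R4 − 145/26·R3.
R4 ← R4 / (-305/37).
R1 ← R1 + 46/185·R4.
R2 ← R2 − 276/185·R4.
R3 ← R3 − 54/185·R4.
Row 5 reduces to 0 = -6, a contradiction. The system is inconsistent.

no solution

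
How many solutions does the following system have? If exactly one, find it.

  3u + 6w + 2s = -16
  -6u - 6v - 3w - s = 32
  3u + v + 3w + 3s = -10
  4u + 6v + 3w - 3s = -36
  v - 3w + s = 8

Row-reduce:
R1 ← R1 / (3).
R2 ← R2 + 6·R1.
R3 ← R3 − 3·R1.
R4 ← R4 − 4·R1.
R2 ← R2 / (-6).
R3 ← R3 − 1·R2.
R4 ← R4 − 6·R2.
R5 ← R5 − 1·R2.
R3 ← R3 / (-3/2).
R1 ← R1 − 2·R3.
R2 ← R2 + 3/2·R3.
R4 ← R4 − 4·R3.
R5 ← R5 + 3/2·R3.
R4 ← R4 / (4/3).
R1 ← R1 − 8/3·R4.
R2 ← R2 + 2·R4.
R3 ← R3 + 1·R4.
Row 5 reduces to 0 = 2, a contradiction. The system is inconsistent.

no solution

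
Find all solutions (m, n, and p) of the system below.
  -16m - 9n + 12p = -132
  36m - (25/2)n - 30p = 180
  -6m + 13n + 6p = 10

no solution

Row-reduce:
R1 ← R1 / (-16).
R2 ← R2 − 36·R1.
R3 ← R3 + 6·R1.
R2 ← R2 / (-131/4).
R1 ← R1 − 9/16·R2.
R3 ← R3 − 131/8·R2.
Row 3 reduces to 0 = 1, a contradiction. The system is inconsistent.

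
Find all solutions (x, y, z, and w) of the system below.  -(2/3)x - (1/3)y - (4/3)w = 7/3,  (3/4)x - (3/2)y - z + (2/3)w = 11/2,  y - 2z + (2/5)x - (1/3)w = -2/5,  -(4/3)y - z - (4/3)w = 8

x = 4, y = -3, z = 0, w = -3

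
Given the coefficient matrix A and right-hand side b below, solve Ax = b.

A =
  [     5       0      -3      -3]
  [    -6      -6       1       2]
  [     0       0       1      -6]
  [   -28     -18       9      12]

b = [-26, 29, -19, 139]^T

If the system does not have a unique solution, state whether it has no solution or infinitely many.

Row-reduce:
R1 ← R1 / (5).
R2 ← R2 + 6·R1.
R4 ← R4 + 28·R1.
R2 ← R2 / (-6).
R4 ← R4 + 18·R2.
R1 ← R1 + 3/5·R3.
R2 ← R2 − 13/30·R3.
Rank is 3 with 4 unknowns, leaving x_4 free.

infinitely many solutions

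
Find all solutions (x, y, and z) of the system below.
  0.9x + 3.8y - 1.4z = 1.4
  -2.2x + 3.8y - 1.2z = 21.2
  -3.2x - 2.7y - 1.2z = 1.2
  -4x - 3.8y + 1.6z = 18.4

x = -6, y = 4, z = 6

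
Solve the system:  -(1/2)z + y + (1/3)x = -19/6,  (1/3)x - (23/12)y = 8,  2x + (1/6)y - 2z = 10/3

infinitely many solutions

Row-reduce:
R1 ← R1 / (1/3).
R2 ← R2 − 1/3·R1.
R3 ← R3 − 2·R1.
R2 ← R2 / (-35/12).
R1 ← R1 − 3·R2.
R3 ← R3 + 35/6·R2.
Rank is 2 with 3 unknowns, leaving z free.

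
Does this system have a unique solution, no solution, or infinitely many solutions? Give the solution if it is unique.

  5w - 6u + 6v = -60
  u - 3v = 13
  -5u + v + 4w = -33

u = 1, v = -4, w = -6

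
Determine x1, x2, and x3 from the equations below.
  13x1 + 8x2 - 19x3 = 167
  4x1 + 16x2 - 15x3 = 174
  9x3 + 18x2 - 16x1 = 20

Row-reduce the augmented matrix:
R1 ← R1 / (13).
R2 ← R2 − 4·R1.
R3 ← R3 + 16·R1.
R2 ← R2 / (176/13).
R1 ← R1 − 8/13·R2.
R3 ← R3 − 362/13·R2.
R3 ← R3 / (391/88).
R1 ← R1 + 23/22·R3.
R2 ← R2 + 119/176·R3.
Reading off the reduced rows gives x1 = 1, x2 = 5, x3 = -6.

x1 = 1, x2 = 5, x3 = -6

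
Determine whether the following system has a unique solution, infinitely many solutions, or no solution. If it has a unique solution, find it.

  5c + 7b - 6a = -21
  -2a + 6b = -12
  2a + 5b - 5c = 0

no solution

Row-reduce:
R1 ← R1 / (-6).
R2 ← R2 + 2·R1.
R3 ← R3 − 2·R1.
R2 ← R2 / (11/3).
R1 ← R1 + 7/6·R2.
R3 ← R3 − 22/3·R2.
Row 3 reduces to 0 = 3, a contradiction. The system is inconsistent.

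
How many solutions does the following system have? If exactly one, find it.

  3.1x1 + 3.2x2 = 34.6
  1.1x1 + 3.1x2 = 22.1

x1 = 6, x2 = 5

Row-reduce the augmented matrix:
R1 ← R1 / (31/10).
R2 ← R2 − 11/10·R1.
R2 ← R2 / (609/310).
R1 ← R1 − 32/31·R2.
Reading off the reduced rows gives x1 = 6, x2 = 5.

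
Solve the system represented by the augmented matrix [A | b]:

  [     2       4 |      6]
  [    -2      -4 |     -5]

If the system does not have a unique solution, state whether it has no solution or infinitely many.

no solution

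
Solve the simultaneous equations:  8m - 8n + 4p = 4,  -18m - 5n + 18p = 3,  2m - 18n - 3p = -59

Row-reduce the augmented matrix:
R1 ← R1 / (8).
R2 ← R2 + 18·R1.
R3 ← R3 − 2·R1.
R2 ← R2 / (-23).
R1 ← R1 + 1·R2.
R3 ← R3 + 16·R2.
R3 ← R3 / (-524/23).
R1 ← R1 + 31/46·R3.
R2 ← R2 + 27/23·R3.
Reading off the reduced rows gives m = 2, n = 3, p = 3.

m = 2, n = 3, p = 3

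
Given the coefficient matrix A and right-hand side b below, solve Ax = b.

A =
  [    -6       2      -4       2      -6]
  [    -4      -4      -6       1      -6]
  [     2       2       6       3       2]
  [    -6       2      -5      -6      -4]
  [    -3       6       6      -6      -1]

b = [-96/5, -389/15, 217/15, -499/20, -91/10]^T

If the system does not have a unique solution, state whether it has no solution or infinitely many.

x_1 = 4/3, x_2 = 7/5, x_3 = -1/4, x_4 = 3/2, x_5 = 3

Row-reduce the augmented matrix:
R1 ← R1 / (-6).
R2 ← R2 + 4·R1.
R3 ← R3 − 2·R1.
R4 ← R4 + 6·R1.
R5 ← R5 + 3·R1.
R2 ← R2 / (-16/3).
R1 ← R1 + 1/3·R2.
R3 ← R3 − 8/3·R2.
R5 ← R5 − 5·R2.
R3 ← R3 / (3).
R1 ← R1 − 7/8·R3.
R2 ← R2 − 5/8·R3.
R4 ← R4 + 1·R3.
R5 ← R5 − 39/8·R3.
R4 ← R4 / (-41/6).
R1 ← R1 + 4/3·R4.
R2 ← R2 + 2/3·R4.
R3 ← R3 − 7/6·R4.
R5 ← R5 + 13·R4.
R5 ← R5 / (-233/164).
R1 ← R1 − 179/164·R5.
R2 ← R2 − 69/164·R5.
R3 ← R3 + 2/41·R5.
R4 ← R4 + 10/41·R5.
Reading off the reduced rows gives x_1 = 4/3, x_2 = 7/5, x_3 = -1/4, x_4 = 3/2, x_5 = 3.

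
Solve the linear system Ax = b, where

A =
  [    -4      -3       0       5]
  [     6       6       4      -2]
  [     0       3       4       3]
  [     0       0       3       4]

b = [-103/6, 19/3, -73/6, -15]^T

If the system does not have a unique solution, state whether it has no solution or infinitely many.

x_1 = 2/3, x_2 = 2/3, x_3 = -5/3, x_4 = -5/2

Row-reduce the augmented matrix:
R1 ← R1 / (-4).
R2 ← R2 − 6·R1.
R2 ← R2 / (3/2).
R1 ← R1 − 3/4·R2.
R3 ← R3 − 3·R2.
R3 ← R3 / (-4).
R1 ← R1 + 2·R3.
R2 ← R2 − 8/3·R3.
R4 ← R4 − 3·R3.
R4 ← R4 / (-2).
R2 ← R2 + 5/3·R4.
R3 ← R3 − 2·R4.
Reading off the reduced rows gives x_1 = 2/3, x_2 = 2/3, x_3 = -5/3, x_4 = -5/2.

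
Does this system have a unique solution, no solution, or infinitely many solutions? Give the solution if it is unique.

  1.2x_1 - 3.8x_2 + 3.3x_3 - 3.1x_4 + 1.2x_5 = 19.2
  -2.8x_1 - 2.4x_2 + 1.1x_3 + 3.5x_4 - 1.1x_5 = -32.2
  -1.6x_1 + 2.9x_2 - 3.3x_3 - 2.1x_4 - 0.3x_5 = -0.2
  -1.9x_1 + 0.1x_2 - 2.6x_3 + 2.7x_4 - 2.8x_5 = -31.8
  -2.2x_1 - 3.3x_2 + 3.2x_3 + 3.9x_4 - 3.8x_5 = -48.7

Row-reduce the augmented matrix:
R1 ← R1 / (6/5).
R2 ← R2 + 14/5·R1.
R3 ← R3 + 8/5·R1.
R4 ← R4 + 19/10·R1.
R5 ← R5 + 11/5·R1.
R2 ← R2 / (-169/15).
R1 ← R1 + 19/6·R2.
R3 ← R3 + 13/6·R2.
R4 ← R4 + 71/12·R2.
R5 ← R5 + 154/15·R2.
R3 ← R3 / (-77/130).
R1 ← R1 − 187/676·R3.
R2 ← R2 + 132/169·R3.
R4 ← R4 + 2699/1352·R3.
R5 ← R5 − 4161/3380·R3.
R4 ← R4 / (36719/2002).
R1 ← R1 + 374/91·R4.
R2 ← R2 − 692/91·R4.
R3 ← R3 − 717/77·R4.
R5 ← R5 + 19709/2002·R4.
R5 ← R5 / (-11307291/2937520).
R1 ← R1 + 234963/1468760·R5.
R2 ← R2 − 122823/183595·R5.
R3 ← R3 − 1369417/1468760·R5.
R4 ← R4 + 406197/1468760·R5.
Reading off the reduced rows gives x_1 = 5, x_2 = 0, x_3 = -1, x_4 = -3, x_5 = 6.

x_1 = 5, x_2 = 0, x_3 = -1, x_4 = -3, x_5 = 6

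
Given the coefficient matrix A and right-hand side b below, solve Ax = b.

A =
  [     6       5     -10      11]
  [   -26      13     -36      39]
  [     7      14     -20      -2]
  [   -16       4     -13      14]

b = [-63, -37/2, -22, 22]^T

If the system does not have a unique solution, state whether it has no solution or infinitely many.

no solution

Row-reduce:
R1 ← R1 / (6).
R2 ← R2 + 26·R1.
R3 ← R3 − 7·R1.
R4 ← R4 + 16·R1.
R2 ← R2 / (104/3).
R1 ← R1 − 5/6·R2.
R3 ← R3 − 49/6·R2.
R4 ← R4 − 52/3·R2.
R3 ← R3 / (1077/104).
R1 ← R1 − 25/104·R3.
R2 ← R2 + 119/52·R3.
Row 4 reduces to 0 = -1/4, a contradiction. The system is inconsistent.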